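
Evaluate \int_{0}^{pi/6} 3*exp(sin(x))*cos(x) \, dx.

-3 + 3*exp(1/2)

Let u = sin(x), so du = cos(x) dx. When x = 0, u = 0; when x = pi/6, u = 1/2.
The integral becomes 3·∫ exp(u) du from 0 to 1/2, with antiderivative 3*exp(u).
Back in x: F(x) = 3*exp(sin(x)).
Then F(pi/6) - F(0) = (3*exp(1/2)) - (3) = -3 + 3*exp(1/2).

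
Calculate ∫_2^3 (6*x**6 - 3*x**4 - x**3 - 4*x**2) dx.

By the power rule, an antiderivative is F(x) = 6*x**7/7 - 3*x**5/5 - x**4/4 - 4*x**3/3.
Then F(3) - F(2) = (234153/140) - (7964/105) = 670603/420.

670603/420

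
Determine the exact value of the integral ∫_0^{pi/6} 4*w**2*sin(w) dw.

Integrate by parts twice (u = w^2, dv = 4*sin(w) dw).
An antiderivative is F(w) = -4*w**2*cos(w) + 8*w*sin(w) + 8*cos(w).
Then F(pi/6) - F(0) = (-sqrt(3)*pi**2/18 + 2*pi/3 + 4*sqrt(3)) - (8) = -8 - sqrt(3)*pi**2/18 + 2*pi/3 + 4*sqrt(3).

-8 - sqrt(3)*pi**2/18 + 2*pi/3 + 4*sqrt(3)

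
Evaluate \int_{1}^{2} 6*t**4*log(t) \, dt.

-186/25 + 192*log(2)/5

Integrate by parts once (u = ln t, dv = 6*t**4 dt).
An antiderivative is F(t) = 6*t**5*(5*log(t) - 1)/25.
Then F(2) - F(1) = (-192/25 + 192*log(2)/5) - (-6/25) = -186/25 + 192*log(2)/5.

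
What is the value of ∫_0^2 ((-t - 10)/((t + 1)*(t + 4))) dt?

-log(12)

Factor the denominator: t**2 + 5*t + 4 = (t + 4)(t + 1).
Partial fractions: (-t - 10)/((t + 1)*(t + 4)) = 2/(t + 4) - 3/(t + 1).
An antiderivative is F(t) = -3*log(t + 1) + 2*log(t + 4).
Then F(2) - F(0) = (log(4/3)) - (log(16)) = -log(12).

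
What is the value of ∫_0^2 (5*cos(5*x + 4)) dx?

-sin(4) + sin(14)

Let u = 5*x + 4, so du = 5 dx. When x = 0, u = 4; when x = 2, u = 14.
The integral becomes ∫ cos(u) du from 4 to 14, with antiderivative sin(u).
Back in x: F(x) = sin(5*x + 4).
Then F(2) - F(0) = (sin(14)) - (sin(4)) = -sin(4) + sin(14).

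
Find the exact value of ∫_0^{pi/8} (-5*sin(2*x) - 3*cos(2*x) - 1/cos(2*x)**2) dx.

An antiderivative is F(x) = -3*sin(2*x)/2 + 5*cos(2*x)/2 - tan(2*x)/2.
Then F(pi/8) - F(0) = (-1/2 + sqrt(2)/2) - (5/2) = -3 + sqrt(2)/2.

-3 + sqrt(2)/2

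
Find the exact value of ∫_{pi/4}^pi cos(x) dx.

An antiderivative is F(x) = sin(x).
Then F(pi) - F(pi/4) = (0) - (sqrt(2)/2) = -sqrt(2)/2.

-sqrt(2)/2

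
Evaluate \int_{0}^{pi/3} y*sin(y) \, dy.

-pi/6 + sqrt(3)/2

Integrate by parts once (u = y, dv = sin(y) dy).
An antiderivative is F(y) = -y*cos(y) + sin(y).
Then F(pi/3) - F(0) = (-pi/6 + sqrt(3)/2) - (0) = -pi/6 + sqrt(3)/2.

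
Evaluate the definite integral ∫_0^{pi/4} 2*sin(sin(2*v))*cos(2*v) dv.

Let u = sin(2*v), so du = 2*cos(2*v) dv. When v = 0, u = 0; when v = pi/4, u = 1.
The integral becomes ∫ sin(u) du from 0 to 1, with antiderivative -cos(u).
Back in v: F(v) = -cos(sin(2*v)).
Then F(pi/4) - F(0) = (-cos(1)) - (-1) = 1 - cos(1).

1 - cos(1)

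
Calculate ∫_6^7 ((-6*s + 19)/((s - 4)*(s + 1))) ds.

Factor the denominator: s**2 - 3*s - 4 = (s + 1)(s - 4).
Partial fractions: (-6*s + 19)/((s - 4)*(s + 1)) = -5/(s + 1) - 1/(s - 4).
An antiderivative is F(s) = -log(s - 4) - 5*log(s + 1).
Then F(7) - F(6) = (-15*log(2) - log(3)) - (-5*log(7) - log(2)) = -14*log(2) - log(3) + 5*log(7).

-14*log(2) - log(3) + 5*log(7)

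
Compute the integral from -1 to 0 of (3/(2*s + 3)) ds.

An antiderivative is F(s) = 3*log(2*s + 3)/2.
Then F(0) - F(-1) = (3*log(3)/2) - (0) = 3*log(3)/2.

3*log(3)/2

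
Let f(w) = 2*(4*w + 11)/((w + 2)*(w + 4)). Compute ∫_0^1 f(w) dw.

-13*log(2) + 3*log(3) + 5*log(5)

Factor the denominator: w**2 + 6*w + 8 = (w + 4)(w + 2).
Partial fractions: 2*(4*w + 11)/((w + 2)*(w + 4)) = 5/(w + 4) + 3/(w + 2).
An antiderivative is F(w) = 3*log(w + 2) + 5*log(w + 4).
Then F(1) - F(0) = (3*log(3) + 5*log(5)) - (13*log(2)) = -13*log(2) + 3*log(3) + 5*log(5).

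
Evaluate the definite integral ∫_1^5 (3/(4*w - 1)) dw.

-3*log(3)/4 + 3*log(19)/4

An antiderivative is F(w) = 3*log(4*w - 1)/4.
Then F(5) - F(1) = (3*log(19)/4) - (3*log(3)/4) = -3*log(3)/4 + 3*log(19)/4.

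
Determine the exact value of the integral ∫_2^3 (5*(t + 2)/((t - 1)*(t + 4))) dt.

Factor the denominator: t**2 + 3*t - 4 = (t + 4)(t - 1).
Partial fractions: 5*(t + 2)/((t - 1)*(t + 4)) = 2/(t + 4) + 3/(t - 1).
An antiderivative is F(t) = 3*log(t - 1) + 2*log(t + 4).
Then F(3) - F(2) = (3*log(2) + 2*log(7)) - (log(36)) = log(98/9).

log(98/9)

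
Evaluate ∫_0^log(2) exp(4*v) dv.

15/4

Let u = exp(v), so du = exp(v) dv. When v = 0, u = 1; when v = log(2), u = 2.
The integral becomes ∫ u**3 du from 1 to 2, with antiderivative u**4/4.
Back in v: F(v) = exp(4*v)/4.
Then F(log(2)) - F(0) = (4) - (1/4) = 15/4.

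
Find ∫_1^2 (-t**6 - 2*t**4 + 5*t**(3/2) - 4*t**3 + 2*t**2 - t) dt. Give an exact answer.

-9319/210 + 8*sqrt(2)

By the power rule, an antiderivative is F(t) = -t**7/7 + 2*t**(5/2) - 2*t**5/5 - t**4 + 2*t**3/3 - t**2/2.
Then F(2) - F(1) = (-4594/105 + 8*sqrt(2)) - (131/210) = -9319/210 + 8*sqrt(2).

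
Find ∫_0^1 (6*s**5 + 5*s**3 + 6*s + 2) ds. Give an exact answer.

By the power rule, an antiderivative is F(s) = s**6 + 5*s**4/4 + 3*s**2 + 2*s.
Then F(1) - F(0) = (29/4) - (0) = 29/4.

29/4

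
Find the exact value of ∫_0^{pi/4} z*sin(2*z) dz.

1/4

Integrate by parts once (u = z, dv = sin(2*z) dz).
An antiderivative is F(z) = -z*cos(2*z)/2 + sin(2*z)/4.
Then F(pi/4) - F(0) = (1/4) - (0) = 1/4.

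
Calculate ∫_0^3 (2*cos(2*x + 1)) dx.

-sin(1) + sin(7)

Let u = 2*x + 1, so du = 2 dx. When x = 0, u = 1; when x = 3, u = 7.
The integral becomes ∫ cos(u) du from 1 to 7, with antiderivative sin(u).
Back in x: F(x) = sin(2*x + 1).
Then F(3) - F(0) = (sin(7)) - (sin(1)) = -sin(1) + sin(7).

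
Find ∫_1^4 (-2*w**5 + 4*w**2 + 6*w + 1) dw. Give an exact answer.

-1233

By the power rule, an antiderivative is F(w) = -w**6/3 + 4*w**3/3 + 3*w**2 + w.
Then F(4) - F(1) = (-1228) - (5) = -1233.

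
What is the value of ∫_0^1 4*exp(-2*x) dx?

An antiderivative is F(x) = -2*exp(-2*x).
Then F(1) - F(0) = (-2*exp(-2)) - (-2) = 2 - 2*exp(-2).

2 - 2*exp(-2)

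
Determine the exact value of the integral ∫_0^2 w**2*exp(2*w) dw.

Integrate by parts twice (u = w^2, dv = exp(2*w) dw).
An antiderivative is F(w) = (2*w**2 - 2*w + 1)*exp(2*w)/4.
Then F(2) - F(0) = (5*exp(4)/4) - (1/4) = -1/4 + 5*exp(4)/4.

-1/4 + 5*exp(4)/4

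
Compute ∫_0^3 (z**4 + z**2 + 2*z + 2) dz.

363/5

By the power rule, an antiderivative is F(z) = z**5/5 + z**3/3 + z**2 + 2*z.
Then F(3) - F(0) = (363/5) - (0) = 363/5.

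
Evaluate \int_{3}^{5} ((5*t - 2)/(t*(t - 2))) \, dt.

log(5) + 3*log(3)

Factor the denominator: t**2 - 2*t = t(t - 2).
Partial fractions: (5*t - 2)/(t*(t - 2)) = 1/t + 4/(t - 2).
An antiderivative is F(t) = log(t) + 4*log(t - 2).
Then F(5) - F(3) = (log(5) + 4*log(3)) - (log(3)) = log(5) + 3*log(3).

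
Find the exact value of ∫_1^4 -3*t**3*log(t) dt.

765/16 - 384*log(2)

Integrate by parts once (u = ln t, dv = -3*t**3 dt).
An antiderivative is F(t) = -3*t**4*(4*log(t) - 1)/16.
Then F(4) - F(1) = (48 - 384*log(2)) - (3/16) = 765/16 - 384*log(2).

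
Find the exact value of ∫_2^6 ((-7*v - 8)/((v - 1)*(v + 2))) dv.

Factor the denominator: v**2 + v - 2 = (v + 2)(v - 1).
Partial fractions: (-7*v - 8)/((v - 1)*(v + 2)) = -2/(v + 2) - 5/(v - 1).
An antiderivative is F(v) = -5*log(v - 1) - 2*log(v + 2).
Then F(6) - F(2) = (-5*log(5) - 6*log(2)) - (-log(16)) = -5*log(5) - 2*log(2).

-5*log(5) - 2*log(2)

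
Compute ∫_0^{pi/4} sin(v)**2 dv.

Use the identity sin^2(v) = (1 - cos(2*v))/2.
An antiderivative is F(v) = v/2 - sin(2*v)/4.
Then F(pi/4) - F(0) = (-1/4 + pi/8) - (0) = -1/4 + pi/8.

-1/4 + pi/8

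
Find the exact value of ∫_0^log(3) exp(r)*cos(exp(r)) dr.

Let u = exp(r), so du = exp(r) dr. When r = 0, u = 1; when r = log(3), u = 3.
The integral becomes ∫ cos(u) du from 1 to 3, with antiderivative sin(u).
Back in r: F(r) = sin(exp(r)).
Then F(log(3)) - F(0) = (sin(3)) - (sin(1)) = -sin(1) + sin(3).

-sin(1) + sin(3)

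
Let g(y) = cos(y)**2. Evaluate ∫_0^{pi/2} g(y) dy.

Use the identity cos^2(y) = (1 + cos(2*y))/2.
An antiderivative is F(y) = y/2 + sin(2*y)/4.
Then F(pi/2) - F(0) = (pi/4) - (0) = pi/4.

pi/4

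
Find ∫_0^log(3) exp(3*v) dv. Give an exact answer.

26/3

Let u = exp(v), so du = exp(v) dv. When v = 0, u = 1; when v = log(3), u = 3.
The integral becomes ∫ u**2 du from 1 to 3, with antiderivative u**3/3.
Back in v: F(v) = exp(3*v)/3.
Then F(log(3)) - F(0) = (9) - (1/3) = 26/3.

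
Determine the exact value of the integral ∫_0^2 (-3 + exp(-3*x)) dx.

-17/3 - exp(-6)/3

An antiderivative is F(x) = -3*x - exp(-3*x)/3.
Then F(2) - F(0) = (-6 - exp(-6)/3) - (-1/3) = -17/3 - exp(-6)/3.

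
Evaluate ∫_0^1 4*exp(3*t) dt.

-4/3 + 4*exp(3)/3

An antiderivative is F(t) = 4*exp(3*t)/3.
Then F(1) - F(0) = (4*exp(3)/3) - (4/3) = -4/3 + 4*exp(3)/3.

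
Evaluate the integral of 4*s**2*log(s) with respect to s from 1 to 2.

-28/9 + 32*log(2)/3

Integrate by parts once (u = ln s, dv = 4*s**2 ds).
An antiderivative is F(s) = 4*s**3*(3*log(s) - 1)/9.
Then F(2) - F(1) = (-32/9 + 32*log(2)/3) - (-4/9) = -28/9 + 32*log(2)/3.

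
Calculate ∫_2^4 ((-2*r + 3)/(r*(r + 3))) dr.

-3*log(7) + log(2) + 3*log(5)

Factor the denominator: r**2 + 3*r = (r + 3)r.
Partial fractions: (-2*r + 3)/(r*(r + 3)) = -3/(r + 3) + 1/r.
An antiderivative is F(r) = log(r) - 3*log(r + 3).
Then F(4) - F(2) = (-3*log(7) + 2*log(2)) - (-3*log(5) + log(2)) = -3*log(7) + log(2) + 3*log(5).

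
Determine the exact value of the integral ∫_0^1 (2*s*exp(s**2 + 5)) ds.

-exp(5) + exp(6)

Let u = s**2 + 5, so du = 2*s ds. When s = 0, u = 5; when s = 1, u = 6.
The integral becomes ∫ exp(u) du from 5 to 6, with antiderivative exp(u).
Back in s: F(s) = exp(s**2 + 5).
Then F(1) - F(0) = (exp(6)) - (exp(5)) = -exp(5) + exp(6).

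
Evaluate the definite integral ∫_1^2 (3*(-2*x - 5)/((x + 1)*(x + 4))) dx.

-6*log(3) + 3*log(5)

Factor the denominator: x**2 + 5*x + 4 = (x + 4)(x + 1).
Partial fractions: 3*(-2*x - 5)/((x + 1)*(x + 4)) = -3/(x + 4) - 3/(x + 1).
An antiderivative is F(x) = -3*log(x + 1) - 3*log(x + 4).
Then F(2) - F(1) = (-6*log(3) - 3*log(2)) - (-3*log(5) - 3*log(2)) = -6*log(3) + 3*log(5).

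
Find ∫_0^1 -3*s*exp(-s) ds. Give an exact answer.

-3 + 6*exp(-1)

Integrate by parts once (u = s, dv = -3*exp(-s) ds).
An antiderivative is F(s) = (3*s + 3)*exp(-s).
Then F(1) - F(0) = (6*exp(-1)) - (3) = -3 + 6*exp(-1).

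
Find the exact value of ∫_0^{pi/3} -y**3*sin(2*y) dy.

-sqrt(3)*pi**2/24 - pi**3/108 + 3*sqrt(3)/16 + pi/8

Integrate by parts 3 times (u = y^3, dv = -sin(2*y) dy).
An antiderivative is F(y) = y**3*cos(2*y)/2 - 3*y**2*sin(2*y)/4 - 3*y*cos(2*y)/4 + 3*sin(2*y)/8.
Then F(pi/3) - F(0) = (-sqrt(3)*pi**2/24 - pi**3/108 + 3*sqrt(3)/16 + pi/8) - (0) = -sqrt(3)*pi**2/24 - pi**3/108 + 3*sqrt(3)/16 + pi/8.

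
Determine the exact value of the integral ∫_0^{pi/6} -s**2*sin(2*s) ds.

-sqrt(3)*pi/24 + pi**2/144 + 1/8

Integrate by parts twice (u = s^2, dv = -sin(2*s) ds).
An antiderivative is F(s) = s**2*cos(2*s)/2 - s*sin(2*s)/2 - cos(2*s)/4.
Then F(pi/6) - F(0) = (-sqrt(3)*pi/24 - 1/8 + pi**2/144) - (-1/4) = -sqrt(3)*pi/24 + pi**2/144 + 1/8.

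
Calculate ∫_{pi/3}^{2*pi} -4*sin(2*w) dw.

An antiderivative is F(w) = 2*cos(2*w).
Then F(2*pi) - F(pi/3) = (2) - (-1) = 3.

3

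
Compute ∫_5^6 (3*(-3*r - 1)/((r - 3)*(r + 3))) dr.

-13*log(3) + 17*log(2)

Factor the denominator: r**2 - 9 = (r + 3)(r - 3).
Partial fractions: 3*(-3*r - 1)/((r - 3)*(r + 3)) = -4/(r + 3) - 5/(r - 3).
An antiderivative is F(r) = -5*log(r - 3) - 4*log(r + 3).
Then F(6) - F(5) = (-13*log(3)) - (-17*log(2)) = -13*log(3) + 17*log(2).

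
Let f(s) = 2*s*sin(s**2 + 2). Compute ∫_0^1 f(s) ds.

cos(2) - cos(3)

Let u = s**2 + 2, so du = 2*s ds. When s = 0, u = 2; when s = 1, u = 3.
The integral becomes ∫ sin(u) du from 2 to 3, with antiderivative -cos(u).
Back in s: F(s) = -cos(s**2 + 2).
Then F(1) - F(0) = (-cos(3)) - (-cos(2)) = cos(2) - cos(3).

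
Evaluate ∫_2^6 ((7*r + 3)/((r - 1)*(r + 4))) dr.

-5*log(3) + 7*log(5)

Factor the denominator: r**2 + 3*r - 4 = (r + 4)(r - 1).
Partial fractions: (7*r + 3)/((r - 1)*(r + 4)) = 5/(r + 4) + 2/(r - 1).
An antiderivative is F(r) = 2*log(r - 1) + 5*log(r + 4).
Then F(6) - F(2) = (5*log(2) + 7*log(5)) - (5*log(2) + 5*log(3)) = -5*log(3) + 7*log(5).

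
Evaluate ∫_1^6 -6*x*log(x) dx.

-108*log(3) - 108*log(2) + 105/2

Integrate by parts once (u = ln x, dv = -6*x dx).
An antiderivative is F(x) = -3*x**2*(2*log(x) - 1)/2.
Then F(6) - F(1) = (-108*log(3) - 108*log(2) + 54) - (3/2) = -108*log(3) - 108*log(2) + 105/2.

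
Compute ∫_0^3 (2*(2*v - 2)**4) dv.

1056/5

Let u = 2*v - 2, so du = 2 dv. When v = 0, u = -2; when v = 3, u = 4.
The integral becomes ∫ u**4 du from -2 to 4, with antiderivative u**5/5.
Back in v: F(v) = (2*v - 2)**5/5.
Then F(3) - F(0) = (1024/5) - (-32/5) = 1056/5.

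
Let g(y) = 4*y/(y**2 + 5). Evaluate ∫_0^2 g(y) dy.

Let u = y**2 + 5, so du = 2*y dy. When y = 0, u = 5; when y = 2, u = 9.
The integral becomes 2·∫ 1/u du from 5 to 9, with antiderivative 2*log(u).
Back in y: F(y) = 2*log(y**2 + 5).
Then F(2) - F(0) = (log(81)) - (log(25)) = log(81/25).

log(81/25)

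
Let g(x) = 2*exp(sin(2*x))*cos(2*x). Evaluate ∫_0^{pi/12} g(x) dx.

-1 + exp(1/2)

Let u = sin(2*x), so du = 2*cos(2*x) dx. When x = 0, u = 0; when x = pi/12, u = 1/2.
The integral becomes ∫ exp(u) du from 0 to 1/2, with antiderivative exp(u).
Back in x: F(x) = exp(sin(2*x)).
Then F(pi/12) - F(0) = (exp(1/2)) - (1) = -1 + exp(1/2).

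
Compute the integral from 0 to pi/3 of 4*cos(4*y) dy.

-sqrt(3)/2

An antiderivative is F(y) = sin(4*y).
Then F(pi/3) - F(0) = (-sqrt(3)/2) - (0) = -sqrt(3)/2.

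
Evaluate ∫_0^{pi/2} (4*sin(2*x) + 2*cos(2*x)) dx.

4

An antiderivative is F(x) = sin(2*x) - 2*cos(2*x).
Then F(pi/2) - F(0) = (2) - (-2) = 4.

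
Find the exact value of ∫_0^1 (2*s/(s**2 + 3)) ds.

log(4/3)

Let u = s**2 + 3, so du = 2*s ds. When s = 0, u = 3; when s = 1, u = 4.
The integral becomes ∫ 1/u du from 3 to 4, with antiderivative log(u).
Back in s: F(s) = log(s**2 + 3).
Then F(1) - F(0) = (log(4)) - (log(3)) = log(4/3).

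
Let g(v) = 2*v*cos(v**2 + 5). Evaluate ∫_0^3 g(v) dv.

Let u = v**2 + 5, so du = 2*v dv. When v = 0, u = 5; when v = 3, u = 14.
The integral becomes ∫ cos(u) du from 5 to 14, with antiderivative sin(u).
Back in v: F(v) = sin(v**2 + 5).
Then F(3) - F(0) = (sin(14)) - (sin(5)) = -sin(5) + sin(14).

-sin(5) + sin(14)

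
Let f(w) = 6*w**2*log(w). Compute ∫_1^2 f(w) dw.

Integrate by parts once (u = ln w, dv = 6*w**2 dw).
An antiderivative is F(w) = 2*w**3*(3*log(w) - 1)/3.
Then F(2) - F(1) = (-16/3 + 16*log(2)) - (-2/3) = -14/3 + 16*log(2).

-14/3 + 16*log(2)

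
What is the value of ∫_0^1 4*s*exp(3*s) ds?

Integrate by parts once (u = s, dv = 4*exp(3*s) ds).
An antiderivative is F(s) = (12*s - 4)*exp(3*s)/9.
Then F(1) - F(0) = (8*exp(3)/9) - (-4/9) = 4/9 + 8*exp(3)/9.

4/9 + 8*exp(3)/9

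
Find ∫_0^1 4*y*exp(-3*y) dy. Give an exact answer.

Integrate by parts once (u = y, dv = 4*exp(-3*y) dy).
An antiderivative is F(y) = (-12*y - 4)*exp(-3*y)/9.
Then F(1) - F(0) = (-16*exp(-3)/9) - (-4/9) = 4/9 - 16*exp(-3)/9.

4/9 - 16*exp(-3)/9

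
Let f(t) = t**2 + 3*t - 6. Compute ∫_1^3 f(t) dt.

26/3

By the power rule, an antiderivative is F(t) = t**3/3 + 3*t**2/2 - 6*t.
Then F(3) - F(1) = (9/2) - (-25/6) = 26/3.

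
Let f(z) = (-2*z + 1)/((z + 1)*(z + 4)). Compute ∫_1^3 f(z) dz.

-3*log(7) + log(2) + 3*log(5)

Factor the denominator: z**2 + 5*z + 4 = (z + 4)(z + 1).
Partial fractions: (-2*z + 1)/((z + 1)*(z + 4)) = -3/(z + 4) + 1/(z + 1).
An antiderivative is F(z) = log(z + 1) - 3*log(z + 4).
Then F(3) - F(1) = (-3*log(7) + 2*log(2)) - (-3*log(5) + log(2)) = -3*log(7) + log(2) + 3*log(5).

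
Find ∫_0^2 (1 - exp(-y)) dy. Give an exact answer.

exp(-2) + 1

An antiderivative is F(y) = y + exp(-y).
Then F(2) - F(0) = (exp(-2) + 2) - (1) = exp(-2) + 1.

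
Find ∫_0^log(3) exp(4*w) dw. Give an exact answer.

Let u = exp(w), so du = exp(w) dw. When w = 0, u = 1; when w = log(3), u = 3.
The integral becomes ∫ u**3 du from 1 to 3, with antiderivative u**4/4.
Back in w: F(w) = exp(4*w)/4.
Then F(log(3)) - F(0) = (81/4) - (1/4) = 20.

20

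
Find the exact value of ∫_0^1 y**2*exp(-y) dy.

2 - 5*exp(-1)

Integrate by parts twice (u = y^2, dv = exp(-y) dy).
An antiderivative is F(y) = (-y**2 - 2*y - 2)*exp(-y).
Then F(1) - F(0) = (-5*exp(-1)) - (-2) = 2 - 5*exp(-1).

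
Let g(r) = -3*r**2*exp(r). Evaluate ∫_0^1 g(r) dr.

6 - 3*E

Integrate by parts twice (u = r^2, dv = -3*exp(r) dr).
An antiderivative is F(r) = (-3*r**2 + 6*r - 6)*exp(r).
Then F(1) - F(0) = (-3*E) - (-6) = 6 - 3*E.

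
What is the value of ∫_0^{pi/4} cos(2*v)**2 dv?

pi/8

Use the identity cos^2(2*v) = (1 + cos(4*v))/2.
An antiderivative is F(v) = v/2 + sin(4*v)/8.
Then F(pi/4) - F(0) = (pi/8) - (0) = pi/8.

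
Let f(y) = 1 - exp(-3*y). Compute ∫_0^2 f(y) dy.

exp(-6)/3 + 5/3

An antiderivative is F(y) = y + exp(-3*y)/3.
Then F(2) - F(0) = (exp(-6)/3 + 2) - (1/3) = exp(-6)/3 + 5/3.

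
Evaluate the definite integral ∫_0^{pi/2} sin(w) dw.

1

An antiderivative is F(w) = -cos(w).
Then F(pi/2) - F(0) = (0) - (-1) = 1.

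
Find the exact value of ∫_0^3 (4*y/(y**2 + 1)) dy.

Let u = y**2 + 1, so du = 2*y dy. When y = 0, u = 1; when y = 3, u = 10.
The integral becomes 2·∫ 1/u du from 1 to 10, with antiderivative 2*log(u).
Back in y: F(y) = 2*log(y**2 + 1).
Then F(3) - F(0) = (log(100)) - (0) = log(100).

log(100)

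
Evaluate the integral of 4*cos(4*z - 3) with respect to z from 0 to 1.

Let u = 4*z - 3, so du = 4 dz. When z = 0, u = -3; when z = 1, u = 1.
The integral becomes ∫ cos(u) du from -3 to 1, with antiderivative sin(u).
Back in z: F(z) = sin(4*z - 3).
Then F(1) - F(0) = (sin(1)) - (-sin(3)) = sin(3) + sin(1).

sin(3) + sin(1)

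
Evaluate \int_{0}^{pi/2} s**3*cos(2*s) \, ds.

Integrate by parts 3 times (u = s^3, dv = cos(2*s) ds).
An antiderivative is F(s) = s**3*sin(2*s)/2 + 3*s**2*cos(2*s)/4 - 3*s*sin(2*s)/4 - 3*cos(2*s)/8.
Then F(pi/2) - F(0) = (3/8 - 3*pi**2/16) - (-3/8) = 3/4 - 3*pi**2/16.

3/4 - 3*pi**2/16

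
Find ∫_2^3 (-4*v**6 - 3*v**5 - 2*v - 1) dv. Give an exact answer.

-21211/14

By the power rule, an antiderivative is F(v) = -4*v**7/7 - v**6/2 - v**2 - v.
Then F(3) - F(2) = (-22767/14) - (-778/7) = -21211/14.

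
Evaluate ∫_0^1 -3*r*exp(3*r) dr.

Integrate by parts once (u = r, dv = -3*exp(3*r) dr).
An antiderivative is F(r) = (-3*r + 1)*exp(3*r)/3.
Then F(1) - F(0) = (-2*exp(3)/3) - (1/3) = -2*exp(3)/3 - 1/3.

-2*exp(3)/3 - 1/3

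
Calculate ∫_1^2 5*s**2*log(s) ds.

-35/9 + 40*log(2)/3

Integrate by parts once (u = ln s, dv = 5*s**2 ds).
An antiderivative is F(s) = 5*s**3*(3*log(s) - 1)/9.
Then F(2) - F(1) = (-40/9 + 40*log(2)/3) - (-5/9) = -35/9 + 40*log(2)/3.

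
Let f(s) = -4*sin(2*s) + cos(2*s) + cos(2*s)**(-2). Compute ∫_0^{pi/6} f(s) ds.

An antiderivative is F(s) = sin(2*s)/2 + 2*cos(2*s) + tan(2*s)/2.
Then F(pi/6) - F(0) = (1 + 3*sqrt(3)/4) - (2) = -1 + 3*sqrt(3)/4.

-1 + 3*sqrt(3)/4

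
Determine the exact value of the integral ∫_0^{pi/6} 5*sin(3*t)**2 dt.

5*pi/12

Use the identity sin^2(3*t) = (1 - cos(6*t))/2.
An antiderivative is F(t) = 5*t/2 - 5*sin(6*t)/12.
Then F(pi/6) - F(0) = (5*pi/12) - (0) = 5*pi/12.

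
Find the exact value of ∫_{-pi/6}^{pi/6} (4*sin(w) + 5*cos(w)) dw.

5

An antiderivative is F(w) = 5*sin(w) - 4*cos(w).
Then F(pi/6) - F(-pi/6) = (5/2 - 2*sqrt(3)) - (-2*sqrt(3) - 5/2) = 5.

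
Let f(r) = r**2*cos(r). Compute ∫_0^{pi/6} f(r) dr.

-1 + pi**2/72 + sqrt(3)*pi/6

Integrate by parts twice (u = r^2, dv = cos(r) dr).
An antiderivative is F(r) = r**2*sin(r) + 2*r*cos(r) - 2*sin(r).
Then F(pi/6) - F(0) = (-1 + pi**2/72 + sqrt(3)*pi/6) - (0) = -1 + pi**2/72 + sqrt(3)*pi/6.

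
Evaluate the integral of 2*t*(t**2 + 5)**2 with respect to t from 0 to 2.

604/3

Let u = t**2 + 5, so du = 2*t dt. When t = 0, u = 5; when t = 2, u = 9.
The integral becomes ∫ u**2 du from 5 to 9, with antiderivative u**3/3.
Back in t: F(t) = (t**2 + 5)**3/3.
Then F(2) - F(0) = (243) - (125/3) = 604/3.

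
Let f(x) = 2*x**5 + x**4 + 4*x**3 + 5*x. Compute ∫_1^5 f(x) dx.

32584/5

By the power rule, an antiderivative is F(x) = x**6/3 + x**5/5 + x**4 + 5*x**2/2.
Then F(5) - F(1) = (39125/6) - (121/30) = 32584/5.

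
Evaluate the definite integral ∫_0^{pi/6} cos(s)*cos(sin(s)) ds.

Let u = sin(s), so du = cos(s) ds. When s = 0, u = 0; when s = pi/6, u = 1/2.
The integral becomes ∫ cos(u) du from 0 to 1/2, with antiderivative sin(u).
Back in s: F(s) = sin(sin(s)).
Then F(pi/6) - F(0) = (sin(1/2)) - (0) = sin(1/2).

sin(1/2)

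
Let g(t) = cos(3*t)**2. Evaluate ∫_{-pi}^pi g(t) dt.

Use the identity cos^2(3*t) = (1 + cos(6*t))/2.
An antiderivative is F(t) = t/2 + sin(6*t)/12.
Then F(pi) - F(-pi) = (pi/2) - (-pi/2) = pi.

pi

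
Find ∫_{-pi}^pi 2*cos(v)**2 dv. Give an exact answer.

Use the identity cos^2(v) = (1 + cos(2*v))/2.
An antiderivative is F(v) = v + sin(2*v)/2.
Then F(pi) - F(-pi) = (pi) - (-pi) = 2*pi.

2*pi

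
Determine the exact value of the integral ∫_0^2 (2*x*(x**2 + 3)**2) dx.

316/3

Let u = x**2 + 3, so du = 2*x dx. When x = 0, u = 3; when x = 2, u = 7.
The integral becomes ∫ u**2 du from 3 to 7, with antiderivative u**3/3.
Back in x: F(x) = (x**2 + 3)**3/3.
Then F(2) - F(0) = (343/3) - (9) = 316/3.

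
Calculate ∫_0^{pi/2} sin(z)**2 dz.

Use the identity sin^2(z) = (1 - cos(2*z))/2.
An antiderivative is F(z) = z/2 - sin(2*z)/4.
Then F(pi/2) - F(0) = (pi/4) - (0) = pi/4.

pi/4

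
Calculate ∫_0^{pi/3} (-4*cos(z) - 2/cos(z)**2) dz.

An antiderivative is F(z) = -4*sin(z) - 2*tan(z).
Then F(pi/3) - F(0) = (-4*sqrt(3)) - (0) = -4*sqrt(3).

-4*sqrt(3)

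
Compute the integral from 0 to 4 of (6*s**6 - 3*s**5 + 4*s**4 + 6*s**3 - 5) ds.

461252/35

By the power rule, an antiderivative is F(s) = 6*s**7/7 - s**6/2 + 4*s**5/5 + 3*s**4/2 - 5*s.
Then F(4) - F(0) = (461252/35) - (0) = 461252/35.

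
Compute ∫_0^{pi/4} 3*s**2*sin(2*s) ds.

-3/4 + 3*pi/8

Integrate by parts twice (u = s^2, dv = 3*sin(2*s) ds).
An antiderivative is F(s) = -3*s**2*cos(2*s)/2 + 3*s*sin(2*s)/2 + 3*cos(2*s)/4.
Then F(pi/4) - F(0) = (3*pi/8) - (3/4) = -3/4 + 3*pi/8.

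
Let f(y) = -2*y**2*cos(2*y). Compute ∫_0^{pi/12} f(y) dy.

-sqrt(3)*pi/24 - pi**2/288 + 1/4

Integrate by parts twice (u = y^2, dv = -2*cos(2*y) dy).
An antiderivative is F(y) = -y**2*sin(2*y) - y*cos(2*y) + sin(2*y)/2.
Then F(pi/12) - F(0) = (-sqrt(3)*pi/24 - pi**2/288 + 1/4) - (0) = -sqrt(3)*pi/24 - pi**2/288 + 1/4.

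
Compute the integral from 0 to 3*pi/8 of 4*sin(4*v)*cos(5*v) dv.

Use the identity sin(4*v)cos(5*v) = [sin(9*v) + sin(-v)]/2.
An antiderivative is F(v) = 2*cos(v) - 2*cos(9*v)/9.
Then F(3*pi/8) - F(0) = (10*sqrt(2 - sqrt(2))/9) - (16/9) = -16/9 + 10*sqrt(2 - sqrt(2))/9.

-16/9 + 10*sqrt(2 - sqrt(2))/9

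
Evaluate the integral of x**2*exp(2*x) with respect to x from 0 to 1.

-1/4 + exp(2)/4

Integrate by parts twice (u = x^2, dv = exp(2*x) dx).
An antiderivative is F(x) = (2*x**2 - 2*x + 1)*exp(2*x)/4.
Then F(1) - F(0) = (exp(2)/4) - (1/4) = -1/4 + exp(2)/4.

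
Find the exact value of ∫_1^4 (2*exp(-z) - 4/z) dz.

-8*log(2) - 2*exp(-4) + 2*exp(-1)

An antiderivative is F(z) = -4*log(z) - 2*exp(-z).
Then F(4) - F(1) = (-8*log(2) - 2*exp(-4)) - (-2*exp(-1)) = -8*log(2) - 2*exp(-4) + 2*exp(-1).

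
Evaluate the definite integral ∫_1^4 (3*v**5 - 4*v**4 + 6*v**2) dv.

13551/10

By the power rule, an antiderivative is F(v) = v**6/2 - 4*v**5/5 + 2*v**3.
Then F(4) - F(1) = (6784/5) - (17/10) = 13551/10.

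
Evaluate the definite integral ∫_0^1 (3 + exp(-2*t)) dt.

7/2 - exp(-2)/2

An antiderivative is F(t) = 3*t - exp(-2*t)/2.
Then F(1) - F(0) = (3 - exp(-2)/2) - (-1/2) = 7/2 - exp(-2)/2.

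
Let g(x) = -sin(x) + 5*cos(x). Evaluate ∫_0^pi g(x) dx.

An antiderivative is F(x) = 5*sin(x) + cos(x).
Then F(pi) - F(0) = (-1) - (1) = -2.

-2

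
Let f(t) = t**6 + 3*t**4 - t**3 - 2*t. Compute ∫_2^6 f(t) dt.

1549344/35

By the power rule, an antiderivative is F(t) = t**7/7 + 3*t**5/5 - t**4/4 - t**2.
Then F(6) - F(2) = (1550376/35) - (1032/35) = 1549344/35.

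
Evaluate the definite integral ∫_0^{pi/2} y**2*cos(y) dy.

-2 + pi**2/4

Integrate by parts twice (u = y^2, dv = cos(y) dy).
An antiderivative is F(y) = y**2*sin(y) + 2*y*cos(y) - 2*sin(y).
Then F(pi/2) - F(0) = (-2 + pi**2/4) - (0) = -2 + pi**2/4.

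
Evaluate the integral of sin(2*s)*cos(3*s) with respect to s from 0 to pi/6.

-2/5 + 3*sqrt(3)/10

Use the identity sin(2*s)cos(3*s) = [sin(5*s) + sin(-s)]/2.
An antiderivative is F(s) = cos(s)/2 - cos(5*s)/10.
Then F(pi/6) - F(0) = (3*sqrt(3)/10) - (2/5) = -2/5 + 3*sqrt(3)/10.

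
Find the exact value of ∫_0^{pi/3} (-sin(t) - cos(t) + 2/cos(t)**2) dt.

-1/2 + 3*sqrt(3)/2

An antiderivative is F(t) = -sin(t) + cos(t) + 2*tan(t).
Then F(pi/3) - F(0) = (1/2 + 3*sqrt(3)/2) - (1) = -1/2 + 3*sqrt(3)/2.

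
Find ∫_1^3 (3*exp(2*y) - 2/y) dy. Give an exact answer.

-3*exp(2)/2 - log(9) + 3*exp(6)/2

An antiderivative is F(y) = 3*exp(2*y)/2 - 2*log(y).
Then F(3) - F(1) = (-log(9) + 3*exp(6)/2) - (3*exp(2)/2) = -3*exp(2)/2 - log(9) + 3*exp(6)/2.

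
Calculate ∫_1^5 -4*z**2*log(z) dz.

496/9 - 500*log(5)/3

Integrate by parts once (u = ln z, dv = -4*z**2 dz).
An antiderivative is F(z) = -4*z**3*(3*log(z) - 1)/9.
Then F(5) - F(1) = (500/9 - 500*log(5)/3) - (4/9) = 496/9 - 500*log(5)/3.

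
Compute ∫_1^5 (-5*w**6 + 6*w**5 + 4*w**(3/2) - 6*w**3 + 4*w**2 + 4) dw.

-4298188/105 + 40*sqrt(5)

By the power rule, an antiderivative is F(w) = -5*w**7/7 + w**6 + 8*w**(5/2)/5 - 3*w**4/2 + 4*w**3/3 + 4*w.
Then F(5) - F(1) = (-1719035/42 + 40*sqrt(5)) - (1201/210) = -4298188/105 + 40*sqrt(5).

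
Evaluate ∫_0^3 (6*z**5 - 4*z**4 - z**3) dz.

10287/20

By the power rule, an antiderivative is F(z) = z**6 - 4*z**5/5 - z**4/4.
Then F(3) - F(0) = (10287/20) - (0) = 10287/20.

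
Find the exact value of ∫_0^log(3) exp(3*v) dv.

Let u = exp(v), so du = exp(v) dv. When v = 0, u = 1; when v = log(3), u = 3.
The integral becomes ∫ u**2 du from 1 to 3, with antiderivative u**3/3.
Back in v: F(v) = exp(3*v)/3.
Then F(log(3)) - F(0) = (9) - (1/3) = 26/3.

26/3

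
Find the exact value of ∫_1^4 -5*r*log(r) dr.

75/4 - 80*log(2)

Integrate by parts once (u = ln r, dv = -5*r dr).
An antiderivative is F(r) = -5*r**2*(2*log(r) - 1)/4.
Then F(4) - F(1) = (20 - 80*log(2)) - (5/4) = 75/4 - 80*log(2).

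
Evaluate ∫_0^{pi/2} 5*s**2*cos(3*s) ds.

10/27 - 5*pi**2/12

Integrate by parts twice (u = s^2, dv = 5*cos(3*s) ds).
An antiderivative is F(s) = 5*s**2*sin(3*s)/3 + 10*s*cos(3*s)/9 - 10*sin(3*s)/27.
Then F(pi/2) - F(0) = (10/27 - 5*pi**2/12) - (0) = 10/27 - 5*pi**2/12.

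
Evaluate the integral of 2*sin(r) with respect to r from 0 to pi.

4

An antiderivative is F(r) = -2*cos(r).
Then F(pi) - F(0) = (2) - (-2) = 4.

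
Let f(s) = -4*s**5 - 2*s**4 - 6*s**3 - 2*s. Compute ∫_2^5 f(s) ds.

By the power rule, an antiderivative is F(s) = -2*s**6/3 - 2*s**5/5 - 3*s**4/2 - s**2.
Then F(5) - F(2) = (-75775/6) - (-1252/15) = -125457/10.

-125457/10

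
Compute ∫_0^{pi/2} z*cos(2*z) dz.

-1/2

Integrate by parts once (u = z, dv = cos(2*z) dz).
An antiderivative is F(z) = z*sin(2*z)/2 + cos(2*z)/4.
Then F(pi/2) - F(0) = (-1/4) - (1/4) = -1/2.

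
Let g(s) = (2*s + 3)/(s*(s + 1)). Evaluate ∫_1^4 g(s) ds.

-log(5) + 7*log(2)

Factor the denominator: s**2 + s = (s + 1)s.
Partial fractions: (2*s + 3)/(s*(s + 1)) = -1/(s + 1) + 3/s.
An antiderivative is F(s) = 3*log(s) - log(s + 1).
Then F(4) - F(1) = (log(64/5)) - (-log(2)) = -log(5) + 7*log(2).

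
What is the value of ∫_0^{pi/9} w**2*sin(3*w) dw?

-1/27 - pi**2/486 + sqrt(3)*pi/81

Integrate by parts twice (u = w^2, dv = sin(3*w) dw).
An antiderivative is F(w) = -w**2*cos(3*w)/3 + 2*w*sin(3*w)/9 + 2*cos(3*w)/27.
Then F(pi/9) - F(0) = (-pi**2/486 + 1/27 + sqrt(3)*pi/81) - (2/27) = -1/27 - pi**2/486 + sqrt(3)*pi/81.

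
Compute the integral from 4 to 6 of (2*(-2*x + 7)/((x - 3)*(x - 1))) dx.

Factor the denominator: x**2 - 4*x + 3 = (x - 1)(x - 3).
Partial fractions: 2*(-2*x + 7)/((x - 3)*(x - 1)) = -5/(x - 1) + 1/(x - 3).
An antiderivative is F(x) = log(x - 3) - 5*log(x - 1).
Then F(6) - F(4) = (-5*log(5) + log(3)) - (-5*log(3)) = -5*log(5) + 6*log(3).

-5*log(5) + 6*log(3)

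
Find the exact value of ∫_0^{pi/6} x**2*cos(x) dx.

Integrate by parts twice (u = x^2, dv = cos(x) dx).
An antiderivative is F(x) = x**2*sin(x) + 2*x*cos(x) - 2*sin(x).
Then F(pi/6) - F(0) = (-1 + pi**2/72 + sqrt(3)*pi/6) - (0) = -1 + pi**2/72 + sqrt(3)*pi/6.

-1 + pi**2/72 + sqrt(3)*pi/6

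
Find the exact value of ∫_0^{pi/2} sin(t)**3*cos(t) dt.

Let u = sin(t), so du = cos(t) dt. When t = 0, u = 0; when t = pi/2, u = 1.
The integral becomes ∫ u**3 du from 0 to 1, with antiderivative u**4/4.
Back in t: F(t) = sin(t)**4/4.
Then F(pi/2) - F(0) = (1/4) - (0) = 1/4.

1/4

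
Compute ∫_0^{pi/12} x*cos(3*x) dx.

Integrate by parts once (u = x, dv = cos(3*x) dx).
An antiderivative is F(x) = x*sin(3*x)/3 + cos(3*x)/9.
Then F(pi/12) - F(0) = (sqrt(2)*(pi + 4)/72) - (1/9) = -1/9 + sqrt(2)*pi/72 + sqrt(2)/18.

-1/9 + sqrt(2)*pi/72 + sqrt(2)/18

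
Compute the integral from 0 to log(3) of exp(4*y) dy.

Let u = exp(y), so du = exp(y) dy. When y = 0, u = 1; when y = log(3), u = 3.
The integral becomes ∫ u**3 du from 1 to 3, with antiderivative u**4/4.
Back in y: F(y) = exp(4*y)/4.
Then F(log(3)) - F(0) = (81/4) - (1/4) = 20.

20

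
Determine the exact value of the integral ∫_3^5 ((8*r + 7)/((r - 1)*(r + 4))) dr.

-5*log(7) + 3*log(2) + 10*log(3)

Factor the denominator: r**2 + 3*r - 4 = (r + 4)(r - 1).
Partial fractions: (8*r + 7)/((r - 1)*(r + 4)) = 5/(r + 4) + 3/(r - 1).
An antiderivative is F(r) = 3*log(r - 1) + 5*log(r + 4).
Then F(5) - F(3) = (6*log(2) + 10*log(3)) - (3*log(2) + 5*log(7)) = -5*log(7) + 3*log(2) + 10*log(3).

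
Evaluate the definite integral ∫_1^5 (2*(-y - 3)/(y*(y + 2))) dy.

-3*log(5) - log(3) + log(7)

Factor the denominator: y**2 + 2*y = (y + 2)y.
Partial fractions: 2*(-y - 3)/(y*(y + 2)) = 1/(y + 2) - 3/y.
An antiderivative is F(y) = -3*log(y) + log(y + 2).
Then F(5) - F(1) = (-3*log(5) + log(7)) - (log(3)) = -3*log(5) - log(3) + log(7).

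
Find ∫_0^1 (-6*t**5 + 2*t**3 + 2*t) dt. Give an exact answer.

By the power rule, an antiderivative is F(t) = -t**6 + t**4/2 + t**2.
Then F(1) - F(0) = (1/2) - (0) = 1/2.

1/2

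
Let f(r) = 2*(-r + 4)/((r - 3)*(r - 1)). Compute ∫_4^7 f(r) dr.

-log(2)

Factor the denominator: r**2 - 4*r + 3 = (r - 1)(r - 3).
Partial fractions: 2*(-r + 4)/((r - 3)*(r - 1)) = -3/(r - 1) + 1/(r - 3).
An antiderivative is F(r) = log(r - 3) - 3*log(r - 1).
Then F(7) - F(4) = (-log(54)) - (-log(27)) = -log(2).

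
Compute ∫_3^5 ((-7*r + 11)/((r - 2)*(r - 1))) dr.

-3*log(3) - 4*log(2)

Factor the denominator: r**2 - 3*r + 2 = (r - 1)(r - 2).
Partial fractions: (-7*r + 11)/((r - 2)*(r - 1)) = -4/(r - 1) - 3/(r - 2).
An antiderivative is F(r) = -3*log(r - 2) - 4*log(r - 1).
Then F(5) - F(3) = (-8*log(2) - 3*log(3)) - (-log(16)) = -3*log(3) - 4*log(2).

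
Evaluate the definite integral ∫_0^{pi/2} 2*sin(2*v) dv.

An antiderivative is F(v) = -cos(2*v).
Then F(pi/2) - F(0) = (1) - (-1) = 2.

2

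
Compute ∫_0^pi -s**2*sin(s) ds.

4 - pi**2

Integrate by parts twice (u = s^2, dv = -sin(s) ds).
An antiderivative is F(s) = s**2*cos(s) - 2*s*sin(s) - 2*cos(s).
Then F(pi) - F(0) = (2 - pi**2) - (-2) = 4 - pi**2.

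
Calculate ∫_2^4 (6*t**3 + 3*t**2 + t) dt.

422

By the power rule, an antiderivative is F(t) = 3*t**4/2 + t**3 + t**2/2.
Then F(4) - F(2) = (456) - (34) = 422.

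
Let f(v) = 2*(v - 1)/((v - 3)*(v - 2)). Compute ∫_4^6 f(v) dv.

Factor the denominator: v**2 - 5*v + 6 = (v - 2)(v - 3).
Partial fractions: 2*(v - 1)/((v - 3)*(v - 2)) = -2/(v - 2) + 4/(v - 3).
An antiderivative is F(v) = 4*log(v - 3) - 2*log(v - 2).
Then F(6) - F(4) = (log(81/16)) - (-log(4)) = log(81/4).

log(81/4)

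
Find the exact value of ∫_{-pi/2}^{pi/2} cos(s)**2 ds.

Use the identity cos^2(s) = (1 + cos(2*s))/2.
An antiderivative is F(s) = s/2 + sin(2*s)/4.
Then F(pi/2) - F(-pi/2) = (pi/4) - (-pi/4) = pi/2.

pi/2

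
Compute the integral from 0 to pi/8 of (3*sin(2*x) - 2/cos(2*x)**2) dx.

An antiderivative is F(x) = -3*cos(2*x)/2 - tan(2*x).
Then F(pi/8) - F(0) = (-3*sqrt(2)/4 - 1) - (-3/2) = 1/2 - 3*sqrt(2)/4.

1/2 - 3*sqrt(2)/4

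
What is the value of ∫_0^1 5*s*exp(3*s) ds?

Integrate by parts once (u = s, dv = 5*exp(3*s) ds).
An antiderivative is F(s) = (15*s - 5)*exp(3*s)/9.
Then F(1) - F(0) = (10*exp(3)/9) - (-5/9) = 5/9 + 10*exp(3)/9.

5/9 + 10*exp(3)/9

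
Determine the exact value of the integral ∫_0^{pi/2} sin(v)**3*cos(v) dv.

1/4

Let u = sin(v), so du = cos(v) dv. When v = 0, u = 0; when v = pi/2, u = 1.
The integral becomes ∫ u**3 du from 0 to 1, with antiderivative u**4/4.
Back in v: F(v) = sin(v)**4/4.
Then F(pi/2) - F(0) = (1/4) - (0) = 1/4.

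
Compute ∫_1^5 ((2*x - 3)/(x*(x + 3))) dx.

Factor the denominator: x**2 + 3*x = (x + 3)x.
Partial fractions: (2*x - 3)/(x*(x + 3)) = 3/(x + 3) - 1/x.
An antiderivative is F(x) = -log(x) + 3*log(x + 3).
Then F(5) - F(1) = (-log(5) + 9*log(2)) - (log(64)) = log(8/5).

log(8/5)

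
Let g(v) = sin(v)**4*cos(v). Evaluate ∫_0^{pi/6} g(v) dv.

1/160

Let u = sin(v), so du = cos(v) dv. When v = 0, u = 0; when v = pi/6, u = 1/2.
The integral becomes ∫ u**4 du from 0 to 1/2, with antiderivative u**5/5.
Back in v: F(v) = sin(v)**5/5.
Then F(pi/6) - F(0) = (1/160) - (0) = 1/160.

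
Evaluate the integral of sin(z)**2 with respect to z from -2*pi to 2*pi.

2*pi

Use the identity sin^2(z) = (1 - cos(2*z))/2.
An antiderivative is F(z) = z/2 - sin(2*z)/4.
Then F(2*pi) - F(-2*pi) = (pi) - (-pi) = 2*pi.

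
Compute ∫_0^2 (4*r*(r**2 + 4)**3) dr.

1920

Let u = r**2 + 4, so du = 2*r dr. When r = 0, u = 4; when r = 2, u = 8.
The integral becomes 2·∫ u**3 du from 4 to 8, with antiderivative u**4/2.
Back in r: F(r) = (r**2 + 4)**4/2.
Then F(2) - F(0) = (2048) - (128) = 1920.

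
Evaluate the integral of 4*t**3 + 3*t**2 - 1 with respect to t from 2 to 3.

83

By the power rule, an antiderivative is F(t) = t**4 + t**3 - t.
Then F(3) - F(2) = (105) - (22) = 83.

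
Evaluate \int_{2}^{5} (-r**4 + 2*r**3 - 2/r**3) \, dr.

-31431/100

By the power rule, an antiderivative is F(r) = -r**5/5 + r**4/2 + r**(-2).
Then F(5) - F(2) = (-15623/50) - (37/20) = -31431/100.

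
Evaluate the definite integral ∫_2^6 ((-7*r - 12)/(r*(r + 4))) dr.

Factor the denominator: r**2 + 4*r = (r + 4)r.
Partial fractions: (-7*r - 12)/(r*(r + 4)) = -4/(r + 4) - 3/r.
An antiderivative is F(r) = -3*log(r) - 4*log(r + 4).
Then F(6) - F(2) = (-4*log(5) - 7*log(2) - 3*log(3)) - (-7*log(2) - 4*log(3)) = -4*log(5) + log(3).

-4*log(5) + log(3)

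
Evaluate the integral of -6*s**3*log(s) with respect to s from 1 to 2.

Integrate by parts once (u = ln s, dv = -6*s**3 ds).
An antiderivative is F(s) = -3*s**4*(4*log(s) - 1)/8.
Then F(2) - F(1) = (6 - 24*log(2)) - (3/8) = 45/8 - 24*log(2).

45/8 - 24*log(2)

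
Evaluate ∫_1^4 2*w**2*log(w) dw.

-14 + 256*log(2)/3

Integrate by parts once (u = ln w, dv = 2*w**2 dw).
An antiderivative is F(w) = 2*w**3*(3*log(w) - 1)/9.
Then F(4) - F(1) = (-128/9 + 256*log(2)/3) - (-2/9) = -14 + 256*log(2)/3.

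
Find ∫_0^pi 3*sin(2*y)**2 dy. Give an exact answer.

3*pi/2

Use the identity sin^2(2*y) = (1 - cos(4*y))/2.
An antiderivative is F(y) = 3*y/2 - 3*sin(4*y)/8.
Then F(pi) - F(0) = (3*pi/2) - (0) = 3*pi/2.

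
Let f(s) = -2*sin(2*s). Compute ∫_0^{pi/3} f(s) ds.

-3/2

An antiderivative is F(s) = cos(2*s).
Then F(pi/3) - F(0) = (-1/2) - (1) = -3/2.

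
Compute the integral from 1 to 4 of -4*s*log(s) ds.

15 - 64*log(2)

Integrate by parts once (u = ln s, dv = -4*s ds).
An antiderivative is F(s) = -s**2*(2*log(s) - 1).
Then F(4) - F(1) = (16 - 64*log(2)) - (1) = 15 - 64*log(2).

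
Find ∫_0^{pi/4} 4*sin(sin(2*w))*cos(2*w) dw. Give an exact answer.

Let u = sin(2*w), so du = 2*cos(2*w) dw. When w = 0, u = 0; when w = pi/4, u = 1.
The integral becomes 2·∫ sin(u) du from 0 to 1, with antiderivative -2*cos(u).
Back in w: F(w) = -2*cos(sin(2*w)).
Then F(pi/4) - F(0) = (-2*cos(1)) - (-2) = 2 - 2*cos(1).

2 - 2*cos(1)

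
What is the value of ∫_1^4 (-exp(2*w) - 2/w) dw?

-exp(8)/2 - log(16) + exp(2)/2

An antiderivative is F(w) = -exp(2*w)/2 - 2*log(w).
Then F(4) - F(1) = (-exp(8)/2 - log(16)) - (-exp(2)/2) = -exp(8)/2 - log(16) + exp(2)/2.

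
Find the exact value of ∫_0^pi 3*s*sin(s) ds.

3*pi

Integrate by parts once (u = s, dv = 3*sin(s) ds).
An antiderivative is F(s) = -3*s*cos(s) + 3*sin(s).
Then F(pi) - F(0) = (3*pi) - (0) = 3*pi.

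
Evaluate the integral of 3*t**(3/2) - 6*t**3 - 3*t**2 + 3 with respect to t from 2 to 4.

By the power rule, an antiderivative is F(t) = 6*t**(5/2)/5 - 3*t**4/2 - t**3 + 3*t.
Then F(4) - F(2) = (-1988/5) - (-26 + 24*sqrt(2)/5) = -1858/5 - 24*sqrt(2)/5.

-1858/5 - 24*sqrt(2)/5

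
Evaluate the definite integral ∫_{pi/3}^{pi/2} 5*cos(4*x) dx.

An antiderivative is F(x) = 5*sin(4*x)/4.
Then F(pi/2) - F(pi/3) = (0) - (-5*sqrt(3)/8) = 5*sqrt(3)/8.

5*sqrt(3)/8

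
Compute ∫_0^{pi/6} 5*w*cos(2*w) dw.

Integrate by parts once (u = w, dv = 5*cos(2*w) dw).
An antiderivative is F(w) = 5*w*sin(2*w)/2 + 5*cos(2*w)/4.
Then F(pi/6) - F(0) = (5/8 + 5*sqrt(3)*pi/24) - (5/4) = -5/8 + 5*sqrt(3)*pi/24.

-5/8 + 5*sqrt(3)*pi/24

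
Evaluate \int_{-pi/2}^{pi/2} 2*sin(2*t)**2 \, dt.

Use the identity sin^2(2*t) = (1 - cos(4*t))/2.
An antiderivative is F(t) = t - sin(4*t)/4.
Then F(pi/2) - F(-pi/2) = (pi/2) - (-pi/2) = pi.

pi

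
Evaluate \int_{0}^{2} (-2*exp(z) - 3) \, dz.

-2*exp(2) - 4

An antiderivative is F(z) = -3*z - 2*exp(z).
Then F(2) - F(0) = (-2*exp(2) - 6) - (-2) = -2*exp(2) - 4.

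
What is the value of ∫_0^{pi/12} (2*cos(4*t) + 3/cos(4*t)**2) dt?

sqrt(3)

An antiderivative is F(t) = sin(4*t)/2 + 3*tan(4*t)/4.
Then F(pi/12) - F(0) = (sqrt(3)) - (0) = sqrt(3).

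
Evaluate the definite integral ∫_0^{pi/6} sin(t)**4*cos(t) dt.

Let u = sin(t), so du = cos(t) dt. When t = 0, u = 0; when t = pi/6, u = 1/2.
The integral becomes ∫ u**4 du from 0 to 1/2, with antiderivative u**5/5.
Back in t: F(t) = sin(t)**5/5.
Then F(pi/6) - F(0) = (1/160) - (0) = 1/160.

1/160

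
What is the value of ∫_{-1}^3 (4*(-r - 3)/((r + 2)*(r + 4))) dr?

Factor the denominator: r**2 + 6*r + 8 = (r + 4)(r + 2).
Partial fractions: 4*(-r - 3)/((r + 2)*(r + 4)) = -2/(r + 4) - 2/(r + 2).
An antiderivative is F(r) = -2*log(r + 2) - 2*log(r + 4).
Then F(3) - F(-1) = (-2*log(7) - 2*log(5)) - (-log(9)) = -2*log(7) - 2*log(5) + 2*log(3).

-2*log(7) - 2*log(5) + 2*log(3)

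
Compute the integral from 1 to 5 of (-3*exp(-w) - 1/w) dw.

An antiderivative is F(w) = -log(w) + 3*exp(-w).
Then F(5) - F(1) = (-log(5) + 3*exp(-5)) - (3*exp(-1)) = -log(5) - 3*exp(-1) + 3*exp(-5).

-log(5) - 3*exp(-1) + 3*exp(-5)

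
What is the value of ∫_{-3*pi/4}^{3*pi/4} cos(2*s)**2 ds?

Use the identity cos^2(2*s) = (1 + cos(4*s))/2.
An antiderivative is F(s) = s/2 + sin(4*s)/8.
Then F(3*pi/4) - F(-3*pi/4) = (3*pi/8) - (-3*pi/8) = 3*pi/4.

3*pi/4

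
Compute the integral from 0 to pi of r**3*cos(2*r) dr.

3*pi**2/4

Integrate by parts 3 times (u = r^3, dv = cos(2*r) dr).
An antiderivative is F(r) = r**3*sin(2*r)/2 + 3*r**2*cos(2*r)/4 - 3*r*sin(2*r)/4 - 3*cos(2*r)/8.
Then F(pi) - F(0) = (-3/8 + 3*pi**2/4) - (-3/8) = 3*pi**2/4.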